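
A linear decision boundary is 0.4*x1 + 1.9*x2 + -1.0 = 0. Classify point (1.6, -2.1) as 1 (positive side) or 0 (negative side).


Compute 0.4 * 1.6 + 1.9 * -2.1 + -1.0
= 0.64 + -3.99 + -1.0
= -4.35
Since -4.35 < 0, the point is on the negative side.

0


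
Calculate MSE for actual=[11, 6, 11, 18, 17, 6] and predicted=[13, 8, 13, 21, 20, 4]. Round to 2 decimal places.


Differences: [-2, -2, -2, -3, -3, 2]
Squared errors: [4, 4, 4, 9, 9, 4]
Sum of squared errors = 34
MSE = 34 / 6 = 5.67

5.67


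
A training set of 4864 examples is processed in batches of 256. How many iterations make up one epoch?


Iterations per epoch = dataset_size / batch_size
= 4864 / 256
= 19

19


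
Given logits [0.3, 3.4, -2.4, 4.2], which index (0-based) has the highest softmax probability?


Softmax is a monotonic transformation, so it preserves the argmax.
We need to find the index of the maximum logit.
Index 0: 0.3
Index 1: 3.4
Index 2: -2.4
Index 3: 4.2
Maximum logit = 4.2 at index 3

3


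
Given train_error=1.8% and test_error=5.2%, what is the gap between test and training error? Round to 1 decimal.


Generalization gap = test_error - train_error
= 5.2 - 1.8
= 3.4%
A moderate gap.

3.4


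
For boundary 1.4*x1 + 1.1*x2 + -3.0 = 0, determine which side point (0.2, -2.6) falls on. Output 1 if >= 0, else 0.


Compute 1.4 * 0.2 + 1.1 * -2.6 + -3.0
= 0.28 + -2.86 + -3.0
= -5.58
Since -5.58 < 0, the point is on the negative side.

0


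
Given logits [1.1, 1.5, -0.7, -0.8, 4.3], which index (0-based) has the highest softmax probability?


Softmax is a monotonic transformation, so it preserves the argmax.
We need to find the index of the maximum logit.
Index 0: 1.1
Index 1: 1.5
Index 2: -0.7
Index 3: -0.8
Index 4: 4.3
Maximum logit = 4.3 at index 4

4


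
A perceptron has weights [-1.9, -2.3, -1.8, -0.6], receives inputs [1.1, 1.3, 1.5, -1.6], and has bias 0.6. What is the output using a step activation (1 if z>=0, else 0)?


z = w . x + b
= -1.9*1.1 + -2.3*1.3 + -1.8*1.5 + -0.6*-1.6 + 0.6
= -2.09 + -2.99 + -2.7 + 0.96 + 0.6
= -6.82 + 0.6
= -6.22
Since z = -6.22 < 0, output = 0

0


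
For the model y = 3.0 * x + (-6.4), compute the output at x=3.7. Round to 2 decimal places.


y = 3.0 * 3.7 + (-6.4)
= 11.1 + (-6.4)
= 4.70

4.70


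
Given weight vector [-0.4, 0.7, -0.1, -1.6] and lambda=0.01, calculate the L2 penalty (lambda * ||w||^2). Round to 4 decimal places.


Squaring each weight:
(-0.4)^2 = 0.16
0.7^2 = 0.49
(-0.1)^2 = 0.01
(-1.6)^2 = 2.56
Sum of squares = 3.22
Penalty = 0.01 * 3.22 = 0.0322

0.0322


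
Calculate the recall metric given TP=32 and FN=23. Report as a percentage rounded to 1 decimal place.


Recall = TP / (TP + FN) * 100
= 32 / (32 + 23)
= 32 / 55
= 0.5818
= 58.2%

58.2


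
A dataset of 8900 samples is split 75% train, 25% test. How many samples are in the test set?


Train samples = 8900 * 75% = 6675
Test samples = 8900 - 6675
= 2225

2225


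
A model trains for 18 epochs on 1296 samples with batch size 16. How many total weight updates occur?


Iterations per epoch = 1296 / 16 = 81
Total updates = iterations_per_epoch * epochs
= 81 * 18
= 1458

1458


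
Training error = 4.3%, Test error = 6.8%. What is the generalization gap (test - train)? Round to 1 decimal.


Generalization gap = test_error - train_error
= 6.8 - 4.3
= 2.5%
A moderate gap.

2.5


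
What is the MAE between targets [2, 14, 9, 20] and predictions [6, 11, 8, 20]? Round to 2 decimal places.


Absolute errors: [4, 3, 1, 0]
Sum of absolute errors = 8
MAE = 8 / 4 = 2.00

2.00


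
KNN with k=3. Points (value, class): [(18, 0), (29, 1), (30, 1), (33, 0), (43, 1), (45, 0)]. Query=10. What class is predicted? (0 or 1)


Distances from query 10:
Point 18 (class 0): distance = 8
Point 29 (class 1): distance = 19
Point 30 (class 1): distance = 20
K=3 nearest neighbors: classes = [0, 1, 1]
Votes for class 1: 2 / 3
Majority vote => class 1

1


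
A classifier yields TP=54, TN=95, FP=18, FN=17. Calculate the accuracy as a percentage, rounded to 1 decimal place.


Accuracy = (TP + TN) / (TP + TN + FP + FN) * 100
= (54 + 95) / (54 + 95 + 18 + 17)
= 149 / 184
= 0.8098
= 81.0%

81.0


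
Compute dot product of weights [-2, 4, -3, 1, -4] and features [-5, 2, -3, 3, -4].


Element-wise products:
-2 * -5 = 10
4 * 2 = 8
-3 * -3 = 9
1 * 3 = 3
-4 * -4 = 16
Sum = 10 + 8 + 9 + 3 + 16
= 46

46


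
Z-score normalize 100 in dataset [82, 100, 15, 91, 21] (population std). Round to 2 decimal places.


Mean = (82 + 100 + 15 + 91 + 21) / 5 = 61.8
Variance = sum((x_i - mean)^2) / n = 1314.96
Std = sqrt(1314.96) = 36.2624
Z = (x - mean) / std
= (100 - 61.8) / 36.2624
= 38.2 / 36.2624
= 1.05

1.05


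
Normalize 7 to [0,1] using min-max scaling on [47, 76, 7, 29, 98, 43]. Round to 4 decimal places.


Min = 7, Max = 98
Range = 98 - 7 = 91
Scaled = (x - min) / (max - min)
= (7 - 7) / 91
= 0 / 91
= 0.0000

0.0000


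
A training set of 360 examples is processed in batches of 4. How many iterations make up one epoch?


Iterations per epoch = dataset_size / batch_size
= 360 / 4
= 90

90


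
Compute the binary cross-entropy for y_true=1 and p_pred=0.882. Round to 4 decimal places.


For y=1: Loss = -log(p)
= -log(0.882)
= -(-0.1256)
= 0.1256

0.1256


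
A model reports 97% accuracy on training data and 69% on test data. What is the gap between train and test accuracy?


Gap = train_accuracy - test_accuracy
= 97 - 69
= 28%
This large gap strongly indicates overfitting.

28


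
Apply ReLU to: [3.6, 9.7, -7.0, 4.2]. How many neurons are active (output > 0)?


ReLU(x) = max(0, x) for each element:
ReLU(3.6) = 3.6
ReLU(9.7) = 9.7
ReLU(-7.0) = 0
ReLU(4.2) = 4.2
Active neurons (>0): 3

3


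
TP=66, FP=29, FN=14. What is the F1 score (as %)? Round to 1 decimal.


Precision = TP / (TP + FP) = 66 / 95 = 0.6947
Recall = TP / (TP + FN) = 66 / 80 = 0.825
F1 = 2 * P * R / (P + R)
= 2 * 0.6947 * 0.825 / (0.6947 + 0.825)
= 1.1463 / 1.5197
= 0.7543
As percentage: 75.4%

75.4


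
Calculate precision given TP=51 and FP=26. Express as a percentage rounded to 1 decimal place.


Precision = TP / (TP + FP) * 100
= 51 / (51 + 26)
= 51 / 77
= 0.6623
= 66.2%

66.2


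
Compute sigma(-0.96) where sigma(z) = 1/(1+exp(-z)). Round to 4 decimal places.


sigmoid(z) = 1 / (1 + exp(-z))
exp(-(-0.96)) = exp(0.96) = 2.6117
1 + 2.6117 = 3.6117
1 / 3.6117 = 0.2769

0.2769


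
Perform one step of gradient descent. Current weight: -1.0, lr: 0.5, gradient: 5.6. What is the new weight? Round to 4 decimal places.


w_new = w_old - lr * gradient
= -1.0 - 0.5 * 5.6
= -1.0 - (2.8)
= -3.8000

-3.8000


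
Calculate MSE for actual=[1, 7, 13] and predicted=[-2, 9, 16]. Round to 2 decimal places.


Differences: [3, -2, -3]
Squared errors: [9, 4, 9]
Sum of squared errors = 22
MSE = 22 / 3 = 7.33

7.33


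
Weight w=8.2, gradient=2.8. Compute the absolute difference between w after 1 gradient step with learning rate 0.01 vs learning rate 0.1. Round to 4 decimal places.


With lr=0.01: w_new = 8.2 - 0.01 * 2.8 = 8.172
With lr=0.1: w_new = 8.2 - 0.1 * 2.8 = 7.92
Absolute difference = |8.172 - 7.92|
= 0.2520

0.2520


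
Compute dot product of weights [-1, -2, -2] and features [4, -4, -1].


Element-wise products:
-1 * 4 = -4
-2 * -4 = 8
-2 * -1 = 2
Sum = -4 + 8 + 2
= 6

6


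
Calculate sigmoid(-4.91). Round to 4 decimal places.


sigmoid(z) = 1 / (1 + exp(-z))
exp(-(-4.91)) = exp(4.91) = 135.6394
1 + 135.6394 = 136.6394
1 / 136.6394 = 0.0073

0.0073


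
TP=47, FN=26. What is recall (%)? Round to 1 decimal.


Recall = TP / (TP + FN) * 100
= 47 / (47 + 26)
= 47 / 73
= 0.6438
= 64.4%

64.4


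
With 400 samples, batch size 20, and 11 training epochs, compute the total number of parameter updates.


Iterations per epoch = 400 / 20 = 20
Total updates = iterations_per_epoch * epochs
= 20 * 11
= 220

220


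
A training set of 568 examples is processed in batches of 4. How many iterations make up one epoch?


Iterations per epoch = dataset_size / batch_size
= 568 / 4
= 142

142


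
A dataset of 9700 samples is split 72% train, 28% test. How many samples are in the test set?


Train samples = 9700 * 72% = 6984
Test samples = 9700 - 6984
= 2716

2716


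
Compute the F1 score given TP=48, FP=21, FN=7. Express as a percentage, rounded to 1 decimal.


Precision = TP / (TP + FP) = 48 / 69 = 0.6957
Recall = TP / (TP + FN) = 48 / 55 = 0.8727
F1 = 2 * P * R / (P + R)
= 2 * 0.6957 * 0.8727 / (0.6957 + 0.8727)
= 1.2142 / 1.5684
= 0.7742
As percentage: 77.4%

77.4


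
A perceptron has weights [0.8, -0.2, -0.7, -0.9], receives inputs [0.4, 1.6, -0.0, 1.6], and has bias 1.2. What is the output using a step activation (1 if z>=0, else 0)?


z = w . x + b
= 0.8*0.4 + -0.2*1.6 + -0.7*-0.0 + -0.9*1.6 + 1.2
= 0.32 + -0.32 + 0.0 + -1.44 + 1.2
= -1.44 + 1.2
= -0.24
Since z = -0.24 < 0, output = 0

0


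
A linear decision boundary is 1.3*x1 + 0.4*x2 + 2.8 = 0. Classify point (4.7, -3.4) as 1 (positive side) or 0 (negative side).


Compute 1.3 * 4.7 + 0.4 * -3.4 + 2.8
= 6.11 + -1.36 + 2.8
= 7.55
Since 7.55 >= 0, the point is on the positive side.

1


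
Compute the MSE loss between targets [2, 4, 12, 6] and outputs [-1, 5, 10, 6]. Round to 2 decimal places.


Differences: [3, -1, 2, 0]
Squared errors: [9, 1, 4, 0]
Sum of squared errors = 14
MSE = 14 / 4 = 3.50

3.50


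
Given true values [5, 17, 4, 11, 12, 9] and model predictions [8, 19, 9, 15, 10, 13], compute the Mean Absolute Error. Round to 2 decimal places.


Absolute errors: [3, 2, 5, 4, 2, 4]
Sum of absolute errors = 20
MAE = 20 / 6 = 3.33

3.33


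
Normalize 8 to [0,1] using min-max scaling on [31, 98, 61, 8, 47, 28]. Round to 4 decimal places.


Min = 8, Max = 98
Range = 98 - 8 = 90
Scaled = (x - min) / (max - min)
= (8 - 8) / 90
= 0 / 90
= 0.0000

0.0000


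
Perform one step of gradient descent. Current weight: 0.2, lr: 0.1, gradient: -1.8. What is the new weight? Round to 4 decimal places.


w_new = w_old - lr * gradient
= 0.2 - 0.1 * -1.8
= 0.2 - (-0.18)
= 0.3800

0.3800


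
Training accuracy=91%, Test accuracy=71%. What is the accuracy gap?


Gap = train_accuracy - test_accuracy
= 91 - 71
= 20%
This gap suggests the model is overfitting.

20


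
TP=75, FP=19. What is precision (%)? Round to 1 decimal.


Precision = TP / (TP + FP) * 100
= 75 / (75 + 19)
= 75 / 94
= 0.7979
= 79.8%

79.8


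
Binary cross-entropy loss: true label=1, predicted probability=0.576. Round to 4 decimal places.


For y=1: Loss = -log(p)
= -log(0.576)
= -(-0.5516)
= 0.5516

0.5516


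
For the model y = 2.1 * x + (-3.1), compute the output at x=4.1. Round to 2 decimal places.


y = 2.1 * 4.1 + (-3.1)
= 8.61 + (-3.1)
= 5.51

5.51


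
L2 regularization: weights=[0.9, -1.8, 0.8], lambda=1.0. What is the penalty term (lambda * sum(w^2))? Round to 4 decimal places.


Squaring each weight:
0.9^2 = 0.81
(-1.8)^2 = 3.24
0.8^2 = 0.64
Sum of squares = 4.69
Penalty = 1.0 * 4.69 = 4.6900

4.6900


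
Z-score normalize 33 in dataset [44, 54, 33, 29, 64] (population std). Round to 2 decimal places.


Mean = (44 + 54 + 33 + 29 + 64) / 5 = 44.8
Variance = sum((x_i - mean)^2) / n = 168.56
Std = sqrt(168.56) = 12.9831
Z = (x - mean) / std
= (33 - 44.8) / 12.9831
= -11.8 / 12.9831
= -0.91

-0.91


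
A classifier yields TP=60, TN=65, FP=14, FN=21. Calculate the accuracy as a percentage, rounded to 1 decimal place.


Accuracy = (TP + TN) / (TP + TN + FP + FN) * 100
= (60 + 65) / (60 + 65 + 14 + 21)
= 125 / 160
= 0.7812
= 78.1%

78.1


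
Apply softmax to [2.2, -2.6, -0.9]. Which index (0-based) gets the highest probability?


Softmax is a monotonic transformation, so it preserves the argmax.
We need to find the index of the maximum logit.
Index 0: 2.2
Index 1: -2.6
Index 2: -0.9
Maximum logit = 2.2 at index 0

0


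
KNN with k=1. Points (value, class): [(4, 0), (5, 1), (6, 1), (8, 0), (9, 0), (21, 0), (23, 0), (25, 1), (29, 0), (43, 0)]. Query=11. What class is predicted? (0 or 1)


Distances from query 11:
Point 9 (class 0): distance = 2
K=1 nearest neighbors: classes = [0]
Votes for class 1: 0 / 1
Majority vote => class 0

0


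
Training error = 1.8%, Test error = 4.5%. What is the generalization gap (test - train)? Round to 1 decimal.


Generalization gap = test_error - train_error
= 4.5 - 1.8
= 2.7%
A moderate gap.

2.7


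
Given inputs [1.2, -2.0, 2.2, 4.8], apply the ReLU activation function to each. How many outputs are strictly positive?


ReLU(x) = max(0, x) for each element:
ReLU(1.2) = 1.2
ReLU(-2.0) = 0
ReLU(2.2) = 2.2
ReLU(4.8) = 4.8
Active neurons (>0): 3

3


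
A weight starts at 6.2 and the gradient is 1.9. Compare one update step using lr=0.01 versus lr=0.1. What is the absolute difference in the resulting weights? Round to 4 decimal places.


With lr=0.01: w_new = 6.2 - 0.01 * 1.9 = 6.181
With lr=0.1: w_new = 6.2 - 0.1 * 1.9 = 6.01
Absolute difference = |6.181 - 6.01|
= 0.1710

0.1710


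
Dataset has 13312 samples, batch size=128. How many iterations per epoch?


Iterations per epoch = dataset_size / batch_size
= 13312 / 128
= 104

104


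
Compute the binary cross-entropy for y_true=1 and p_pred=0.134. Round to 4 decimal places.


For y=1: Loss = -log(p)
= -log(0.134)
= -(-2.0099)
= 2.0099

2.0099


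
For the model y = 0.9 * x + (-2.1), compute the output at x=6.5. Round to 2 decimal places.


y = 0.9 * 6.5 + (-2.1)
= 5.85 + (-2.1)
= 3.75

3.75


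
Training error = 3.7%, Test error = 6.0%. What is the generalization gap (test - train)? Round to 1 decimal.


Generalization gap = test_error - train_error
= 6.0 - 3.7
= 2.3%
A moderate gap.

2.3


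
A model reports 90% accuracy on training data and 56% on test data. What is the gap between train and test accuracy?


Gap = train_accuracy - test_accuracy
= 90 - 56
= 34%
This large gap strongly indicates overfitting.

34


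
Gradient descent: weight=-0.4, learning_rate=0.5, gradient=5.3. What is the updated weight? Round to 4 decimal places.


w_new = w_old - lr * gradient
= -0.4 - 0.5 * 5.3
= -0.4 - (2.65)
= -3.0500

-3.0500


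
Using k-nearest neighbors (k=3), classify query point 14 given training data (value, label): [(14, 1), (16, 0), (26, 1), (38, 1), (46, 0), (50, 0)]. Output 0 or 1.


Distances from query 14:
Point 14 (class 1): distance = 0
Point 16 (class 0): distance = 2
Point 26 (class 1): distance = 12
K=3 nearest neighbors: classes = [1, 0, 1]
Votes for class 1: 2 / 3
Majority vote => class 1

1


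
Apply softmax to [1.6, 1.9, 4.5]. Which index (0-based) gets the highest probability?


Softmax is a monotonic transformation, so it preserves the argmax.
We need to find the index of the maximum logit.
Index 0: 1.6
Index 1: 1.9
Index 2: 4.5
Maximum logit = 4.5 at index 2

2


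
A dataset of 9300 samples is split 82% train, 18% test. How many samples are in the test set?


Train samples = 9300 * 82% = 7626
Test samples = 9300 - 7626
= 1674

1674


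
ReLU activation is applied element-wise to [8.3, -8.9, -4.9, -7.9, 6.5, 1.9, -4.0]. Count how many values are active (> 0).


ReLU(x) = max(0, x) for each element:
ReLU(8.3) = 8.3
ReLU(-8.9) = 0
ReLU(-4.9) = 0
ReLU(-7.9) = 0
ReLU(6.5) = 6.5
ReLU(1.9) = 1.9
ReLU(-4.0) = 0
Active neurons (>0): 3

3


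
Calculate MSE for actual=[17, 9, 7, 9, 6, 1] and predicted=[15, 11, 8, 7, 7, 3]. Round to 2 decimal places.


Differences: [2, -2, -1, 2, -1, -2]
Squared errors: [4, 4, 1, 4, 1, 4]
Sum of squared errors = 18
MSE = 18 / 6 = 3.00

3.00


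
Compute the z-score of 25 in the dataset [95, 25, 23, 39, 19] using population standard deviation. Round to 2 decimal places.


Mean = (95 + 25 + 23 + 39 + 19) / 5 = 40.2
Variance = sum((x_i - mean)^2) / n = 796.16
Std = sqrt(796.16) = 28.2163
Z = (x - mean) / std
= (25 - 40.2) / 28.2163
= -15.2 / 28.2163
= -0.54

-0.54


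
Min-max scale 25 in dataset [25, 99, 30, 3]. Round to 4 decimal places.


Min = 3, Max = 99
Range = 99 - 3 = 96
Scaled = (x - min) / (max - min)
= (25 - 3) / 96
= 22 / 96
= 0.2292

0.2292


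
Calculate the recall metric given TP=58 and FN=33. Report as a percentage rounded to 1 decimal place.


Recall = TP / (TP + FN) * 100
= 58 / (58 + 33)
= 58 / 91
= 0.6374
= 63.7%

63.7


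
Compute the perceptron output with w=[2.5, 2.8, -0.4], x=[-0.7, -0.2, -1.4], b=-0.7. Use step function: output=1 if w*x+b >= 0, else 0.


z = w . x + b
= 2.5*-0.7 + 2.8*-0.2 + -0.4*-1.4 + -0.7
= -1.75 + -0.56 + 0.56 + -0.7
= -1.75 + -0.7
= -2.45
Since z = -2.45 < 0, output = 0

0


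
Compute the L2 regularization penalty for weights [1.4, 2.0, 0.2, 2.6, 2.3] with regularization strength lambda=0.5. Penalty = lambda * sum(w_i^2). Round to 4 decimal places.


Squaring each weight:
1.4^2 = 1.96
2.0^2 = 4.0
0.2^2 = 0.04
2.6^2 = 6.76
2.3^2 = 5.29
Sum of squares = 18.05
Penalty = 0.5 * 18.05 = 9.0250

9.0250


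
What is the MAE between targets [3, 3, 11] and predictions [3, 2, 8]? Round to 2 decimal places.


Absolute errors: [0, 1, 3]
Sum of absolute errors = 4
MAE = 4 / 3 = 1.33

1.33


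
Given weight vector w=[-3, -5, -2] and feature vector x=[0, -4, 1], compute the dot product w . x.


Element-wise products:
-3 * 0 = 0
-5 * -4 = 20
-2 * 1 = -2
Sum = 0 + 20 + -2
= 18

18


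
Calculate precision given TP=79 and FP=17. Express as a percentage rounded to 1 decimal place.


Precision = TP / (TP + FP) * 100
= 79 / (79 + 17)
= 79 / 96
= 0.8229
= 82.3%

82.3


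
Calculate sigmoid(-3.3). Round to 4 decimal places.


sigmoid(z) = 1 / (1 + exp(-z))
exp(-(-3.3)) = exp(3.3) = 27.1126
1 + 27.1126 = 28.1126
1 / 28.1126 = 0.0356

0.0356


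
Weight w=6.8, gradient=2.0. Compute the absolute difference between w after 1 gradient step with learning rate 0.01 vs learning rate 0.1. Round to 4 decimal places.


With lr=0.01: w_new = 6.8 - 0.01 * 2.0 = 6.78
With lr=0.1: w_new = 6.8 - 0.1 * 2.0 = 6.6
Absolute difference = |6.78 - 6.6|
= 0.1800

0.1800


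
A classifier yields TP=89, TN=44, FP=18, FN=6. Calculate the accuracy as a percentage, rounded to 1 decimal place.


Accuracy = (TP + TN) / (TP + TN + FP + FN) * 100
= (89 + 44) / (89 + 44 + 18 + 6)
= 133 / 157
= 0.8471
= 84.7%

84.7


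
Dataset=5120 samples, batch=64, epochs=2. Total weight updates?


Iterations per epoch = 5120 / 64 = 80
Total updates = iterations_per_epoch * epochs
= 80 * 2
= 160

160


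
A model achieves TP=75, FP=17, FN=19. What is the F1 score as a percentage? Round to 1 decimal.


Precision = TP / (TP + FP) = 75 / 92 = 0.8152
Recall = TP / (TP + FN) = 75 / 94 = 0.7979
F1 = 2 * P * R / (P + R)
= 2 * 0.8152 * 0.7979 / (0.8152 + 0.7979)
= 1.3009 / 1.6131
= 0.8065
As percentage: 80.6%

80.6


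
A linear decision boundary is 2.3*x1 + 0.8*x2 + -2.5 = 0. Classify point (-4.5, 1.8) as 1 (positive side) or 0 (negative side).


Compute 2.3 * -4.5 + 0.8 * 1.8 + -2.5
= -10.35 + 1.44 + -2.5
= -11.41
Since -11.41 < 0, the point is on the negative side.

0


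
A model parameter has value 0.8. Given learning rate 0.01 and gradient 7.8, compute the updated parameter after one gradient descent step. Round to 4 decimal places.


w_new = w_old - lr * gradient
= 0.8 - 0.01 * 7.8
= 0.8 - (0.078)
= 0.7220

0.7220


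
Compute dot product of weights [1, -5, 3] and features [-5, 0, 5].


Element-wise products:
1 * -5 = -5
-5 * 0 = 0
3 * 5 = 15
Sum = -5 + 0 + 15
= 10

10


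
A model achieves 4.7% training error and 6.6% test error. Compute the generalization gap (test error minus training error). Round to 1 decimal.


Generalization gap = test_error - train_error
= 6.6 - 4.7
= 1.9%
A small gap suggests good generalization.

1.9


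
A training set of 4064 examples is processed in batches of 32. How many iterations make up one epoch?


Iterations per epoch = dataset_size / batch_size
= 4064 / 32
= 127

127


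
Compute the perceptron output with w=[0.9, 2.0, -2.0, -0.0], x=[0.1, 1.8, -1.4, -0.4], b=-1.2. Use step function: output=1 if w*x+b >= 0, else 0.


z = w . x + b
= 0.9*0.1 + 2.0*1.8 + -2.0*-1.4 + -0.0*-0.4 + -1.2
= 0.09 + 3.6 + 2.8 + 0.0 + -1.2
= 6.49 + -1.2
= 5.29
Since z = 5.29 >= 0, output = 1

1


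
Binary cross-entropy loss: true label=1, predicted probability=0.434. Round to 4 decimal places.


For y=1: Loss = -log(p)
= -log(0.434)
= -(-0.8347)
= 0.8347

0.8347


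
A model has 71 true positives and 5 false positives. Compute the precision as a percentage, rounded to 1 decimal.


Precision = TP / (TP + FP) * 100
= 71 / (71 + 5)
= 71 / 76
= 0.9342
= 93.4%

93.4


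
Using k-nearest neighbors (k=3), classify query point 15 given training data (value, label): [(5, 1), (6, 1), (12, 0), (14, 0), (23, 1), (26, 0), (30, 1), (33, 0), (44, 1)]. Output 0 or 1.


Distances from query 15:
Point 14 (class 0): distance = 1
Point 12 (class 0): distance = 3
Point 23 (class 1): distance = 8
K=3 nearest neighbors: classes = [0, 0, 1]
Votes for class 1: 1 / 3
Majority vote => class 0

0


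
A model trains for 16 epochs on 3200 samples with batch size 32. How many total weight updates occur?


Iterations per epoch = 3200 / 32 = 100
Total updates = iterations_per_epoch * epochs
= 100 * 16
= 1600

1600


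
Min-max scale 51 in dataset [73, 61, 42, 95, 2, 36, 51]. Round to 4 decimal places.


Min = 2, Max = 95
Range = 95 - 2 = 93
Scaled = (x - min) / (max - min)
= (51 - 2) / 93
= 49 / 93
= 0.5269

0.5269


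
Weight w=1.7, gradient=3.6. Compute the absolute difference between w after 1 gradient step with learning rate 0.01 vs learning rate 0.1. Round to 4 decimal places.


With lr=0.01: w_new = 1.7 - 0.01 * 3.6 = 1.664
With lr=0.1: w_new = 1.7 - 0.1 * 3.6 = 1.34
Absolute difference = |1.664 - 1.34|
= 0.3240

0.3240


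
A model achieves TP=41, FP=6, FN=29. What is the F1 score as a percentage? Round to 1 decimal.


Precision = TP / (TP + FP) = 41 / 47 = 0.8723
Recall = TP / (TP + FN) = 41 / 70 = 0.5857
F1 = 2 * P * R / (P + R)
= 2 * 0.8723 * 0.5857 / (0.8723 + 0.5857)
= 1.0219 / 1.4581
= 0.7009
As percentage: 70.1%

70.1


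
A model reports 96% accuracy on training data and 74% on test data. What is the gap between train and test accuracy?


Gap = train_accuracy - test_accuracy
= 96 - 74
= 22%
This large gap strongly indicates overfitting.

22


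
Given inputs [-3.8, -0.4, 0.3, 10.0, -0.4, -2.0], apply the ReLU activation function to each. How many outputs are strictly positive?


ReLU(x) = max(0, x) for each element:
ReLU(-3.8) = 0
ReLU(-0.4) = 0
ReLU(0.3) = 0.3
ReLU(10.0) = 10.0
ReLU(-0.4) = 0
ReLU(-2.0) = 0
Active neurons (>0): 2

2


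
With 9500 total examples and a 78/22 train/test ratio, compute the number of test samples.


Train samples = 9500 * 78% = 7410
Test samples = 9500 - 7410
= 2090

2090


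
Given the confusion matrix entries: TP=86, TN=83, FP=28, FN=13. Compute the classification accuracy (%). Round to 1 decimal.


Accuracy = (TP + TN) / (TP + TN + FP + FN) * 100
= (86 + 83) / (86 + 83 + 28 + 13)
= 169 / 210
= 0.8048
= 80.5%

80.5


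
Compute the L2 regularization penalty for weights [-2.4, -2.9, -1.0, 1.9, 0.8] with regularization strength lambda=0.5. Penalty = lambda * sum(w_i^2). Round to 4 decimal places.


Squaring each weight:
(-2.4)^2 = 5.76
(-2.9)^2 = 8.41
(-1.0)^2 = 1.0
1.9^2 = 3.61
0.8^2 = 0.64
Sum of squares = 19.42
Penalty = 0.5 * 19.42 = 9.7100

9.7100


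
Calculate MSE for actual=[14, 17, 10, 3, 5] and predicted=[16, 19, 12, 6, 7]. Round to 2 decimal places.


Differences: [-2, -2, -2, -3, -2]
Squared errors: [4, 4, 4, 9, 4]
Sum of squared errors = 25
MSE = 25 / 5 = 5.00

5.00


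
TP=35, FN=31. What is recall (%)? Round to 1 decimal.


Recall = TP / (TP + FN) * 100
= 35 / (35 + 31)
= 35 / 66
= 0.5303
= 53.0%

53.0


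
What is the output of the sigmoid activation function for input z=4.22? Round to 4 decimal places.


sigmoid(z) = 1 / (1 + exp(-z))
exp(-(4.22)) = exp(-4.22) = 0.0147
1 + 0.0147 = 1.0147
1 / 1.0147 = 0.9855

0.9855


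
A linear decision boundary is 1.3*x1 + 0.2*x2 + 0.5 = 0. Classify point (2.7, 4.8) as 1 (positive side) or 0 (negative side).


Compute 1.3 * 2.7 + 0.2 * 4.8 + 0.5
= 3.51 + 0.96 + 0.5
= 4.97
Since 4.97 >= 0, the point is on the positive side.

1


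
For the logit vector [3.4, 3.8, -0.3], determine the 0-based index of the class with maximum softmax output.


Softmax is a monotonic transformation, so it preserves the argmax.
We need to find the index of the maximum logit.
Index 0: 3.4
Index 1: 3.8
Index 2: -0.3
Maximum logit = 3.8 at index 1

1


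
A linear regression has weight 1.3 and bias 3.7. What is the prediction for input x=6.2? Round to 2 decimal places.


y = 1.3 * 6.2 + (3.7)
= 8.06 + (3.7)
= 11.76

11.76


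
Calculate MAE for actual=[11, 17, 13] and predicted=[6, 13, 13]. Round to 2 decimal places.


Absolute errors: [5, 4, 0]
Sum of absolute errors = 9
MAE = 9 / 3 = 3.00

3.00


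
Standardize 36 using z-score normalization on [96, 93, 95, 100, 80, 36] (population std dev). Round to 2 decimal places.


Mean = (96 + 93 + 95 + 100 + 80 + 36) / 6 = 83.3333
Variance = sum((x_i - mean)^2) / n = 486.5556
Std = sqrt(486.5556) = 22.058
Z = (x - mean) / std
= (36 - 83.3333) / 22.058
= -47.3333 / 22.058
= -2.15

-2.15


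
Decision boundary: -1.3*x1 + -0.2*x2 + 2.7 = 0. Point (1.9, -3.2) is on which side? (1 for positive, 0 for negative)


Compute -1.3 * 1.9 + -0.2 * -3.2 + 2.7
= -2.47 + 0.64 + 2.7
= 0.87
Since 0.87 >= 0, the point is on the positive side.

1


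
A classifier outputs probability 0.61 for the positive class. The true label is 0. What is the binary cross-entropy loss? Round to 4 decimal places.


For y=0: Loss = -log(1-p)
= -log(1 - 0.61)
= -log(0.39)
= -(-0.9416)
= 0.9416

0.9416


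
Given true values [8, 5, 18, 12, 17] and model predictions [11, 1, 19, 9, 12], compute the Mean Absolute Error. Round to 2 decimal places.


Absolute errors: [3, 4, 1, 3, 5]
Sum of absolute errors = 16
MAE = 16 / 5 = 3.20

3.20


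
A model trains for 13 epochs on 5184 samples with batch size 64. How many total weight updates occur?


Iterations per epoch = 5184 / 64 = 81
Total updates = iterations_per_epoch * epochs
= 81 * 13
= 1053

1053


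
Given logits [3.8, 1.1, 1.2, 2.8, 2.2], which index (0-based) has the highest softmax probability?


Softmax is a monotonic transformation, so it preserves the argmax.
We need to find the index of the maximum logit.
Index 0: 3.8
Index 1: 1.1
Index 2: 1.2
Index 3: 2.8
Index 4: 2.2
Maximum logit = 3.8 at index 0

0


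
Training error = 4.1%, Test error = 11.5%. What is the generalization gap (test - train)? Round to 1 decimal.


Generalization gap = test_error - train_error
= 11.5 - 4.1
= 7.4%
A moderate gap.

7.4


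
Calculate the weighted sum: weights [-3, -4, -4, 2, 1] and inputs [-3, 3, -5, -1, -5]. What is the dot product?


Element-wise products:
-3 * -3 = 9
-4 * 3 = -12
-4 * -5 = 20
2 * -1 = -2
1 * -5 = -5
Sum = 9 + -12 + 20 + -2 + -5
= 10

10


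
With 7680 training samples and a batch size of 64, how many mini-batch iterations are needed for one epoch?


Iterations per epoch = dataset_size / batch_size
= 7680 / 64
= 120

120


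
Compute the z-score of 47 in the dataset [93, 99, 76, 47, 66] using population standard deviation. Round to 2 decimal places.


Mean = (93 + 99 + 76 + 47 + 66) / 5 = 76.2
Variance = sum((x_i - mean)^2) / n = 351.76
Std = sqrt(351.76) = 18.7553
Z = (x - mean) / std
= (47 - 76.2) / 18.7553
= -29.2 / 18.7553
= -1.56

-1.56


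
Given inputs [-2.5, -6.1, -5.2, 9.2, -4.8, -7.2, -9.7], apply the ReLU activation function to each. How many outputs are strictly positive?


ReLU(x) = max(0, x) for each element:
ReLU(-2.5) = 0
ReLU(-6.1) = 0
ReLU(-5.2) = 0
ReLU(9.2) = 9.2
ReLU(-4.8) = 0
ReLU(-7.2) = 0
ReLU(-9.7) = 0
Active neurons (>0): 1

1


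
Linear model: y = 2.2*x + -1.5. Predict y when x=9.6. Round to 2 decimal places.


y = 2.2 * 9.6 + (-1.5)
= 21.12 + (-1.5)
= 19.62

19.62


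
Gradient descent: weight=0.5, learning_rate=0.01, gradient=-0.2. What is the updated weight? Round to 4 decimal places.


w_new = w_old - lr * gradient
= 0.5 - 0.01 * -0.2
= 0.5 - (-0.002)
= 0.5020

0.5020


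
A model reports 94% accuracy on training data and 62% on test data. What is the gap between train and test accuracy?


Gap = train_accuracy - test_accuracy
= 94 - 62
= 32%
This large gap strongly indicates overfitting.

32


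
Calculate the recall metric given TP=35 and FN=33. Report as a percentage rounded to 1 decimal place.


Recall = TP / (TP + FN) * 100
= 35 / (35 + 33)
= 35 / 68
= 0.5147
= 51.5%

51.5


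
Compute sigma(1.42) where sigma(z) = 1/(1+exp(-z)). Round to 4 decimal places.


sigmoid(z) = 1 / (1 + exp(-z))
exp(-(1.42)) = exp(-1.42) = 0.2417
1 + 0.2417 = 1.2417
1 / 1.2417 = 0.8053

0.8053


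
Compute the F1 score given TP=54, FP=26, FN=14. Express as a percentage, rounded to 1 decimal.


Precision = TP / (TP + FP) = 54 / 80 = 0.675
Recall = TP / (TP + FN) = 54 / 68 = 0.7941
F1 = 2 * P * R / (P + R)
= 2 * 0.675 * 0.7941 / (0.675 + 0.7941)
= 1.0721 / 1.4691
= 0.7297
As percentage: 73.0%

73.0


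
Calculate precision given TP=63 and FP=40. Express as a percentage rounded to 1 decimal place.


Precision = TP / (TP + FP) * 100
= 63 / (63 + 40)
= 63 / 103
= 0.6117
= 61.2%

61.2


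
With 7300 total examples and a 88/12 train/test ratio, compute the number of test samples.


Train samples = 7300 * 88% = 6424
Test samples = 7300 - 6424
= 876

876


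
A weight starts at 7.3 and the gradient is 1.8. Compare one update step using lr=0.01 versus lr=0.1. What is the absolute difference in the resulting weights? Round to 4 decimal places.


With lr=0.01: w_new = 7.3 - 0.01 * 1.8 = 7.282
With lr=0.1: w_new = 7.3 - 0.1 * 1.8 = 7.12
Absolute difference = |7.282 - 7.12|
= 0.1620

0.1620


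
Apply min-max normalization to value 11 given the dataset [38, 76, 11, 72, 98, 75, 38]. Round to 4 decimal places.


Min = 11, Max = 98
Range = 98 - 11 = 87
Scaled = (x - min) / (max - min)
= (11 - 11) / 87
= 0 / 87
= 0.0000

0.0000


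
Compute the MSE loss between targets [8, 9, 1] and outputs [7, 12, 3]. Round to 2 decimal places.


Differences: [1, -3, -2]
Squared errors: [1, 9, 4]
Sum of squared errors = 14
MSE = 14 / 3 = 4.67

4.67


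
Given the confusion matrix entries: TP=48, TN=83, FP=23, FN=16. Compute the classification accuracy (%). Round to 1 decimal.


Accuracy = (TP + TN) / (TP + TN + FP + FN) * 100
= (48 + 83) / (48 + 83 + 23 + 16)
= 131 / 170
= 0.7706
= 77.1%

77.1


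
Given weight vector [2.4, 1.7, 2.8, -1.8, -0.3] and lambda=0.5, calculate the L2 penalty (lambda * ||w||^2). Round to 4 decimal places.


Squaring each weight:
2.4^2 = 5.76
1.7^2 = 2.89
2.8^2 = 7.84
(-1.8)^2 = 3.24
(-0.3)^2 = 0.09
Sum of squares = 19.82
Penalty = 0.5 * 19.82 = 9.9100

9.9100


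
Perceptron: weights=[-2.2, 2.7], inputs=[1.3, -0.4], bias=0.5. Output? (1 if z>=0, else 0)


z = w . x + b
= -2.2*1.3 + 2.7*-0.4 + 0.5
= -2.86 + -1.08 + 0.5
= -3.94 + 0.5
= -3.44
Since z = -3.44 < 0, output = 0

0


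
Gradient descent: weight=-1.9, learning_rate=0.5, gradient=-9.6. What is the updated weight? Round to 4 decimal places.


w_new = w_old - lr * gradient
= -1.9 - 0.5 * -9.6
= -1.9 - (-4.8)
= 2.9000

2.9000


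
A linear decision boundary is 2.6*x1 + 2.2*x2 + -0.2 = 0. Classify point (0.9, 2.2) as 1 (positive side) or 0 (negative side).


Compute 2.6 * 0.9 + 2.2 * 2.2 + -0.2
= 2.34 + 4.84 + -0.2
= 6.98
Since 6.98 >= 0, the point is on the positive side.

1


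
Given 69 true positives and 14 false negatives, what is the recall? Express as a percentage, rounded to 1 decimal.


Recall = TP / (TP + FN) * 100
= 69 / (69 + 14)
= 69 / 83
= 0.8313
= 83.1%

83.1


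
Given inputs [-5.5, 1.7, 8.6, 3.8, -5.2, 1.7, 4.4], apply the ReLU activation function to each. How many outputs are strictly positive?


ReLU(x) = max(0, x) for each element:
ReLU(-5.5) = 0
ReLU(1.7) = 1.7
ReLU(8.6) = 8.6
ReLU(3.8) = 3.8
ReLU(-5.2) = 0
ReLU(1.7) = 1.7
ReLU(4.4) = 4.4
Active neurons (>0): 5

5


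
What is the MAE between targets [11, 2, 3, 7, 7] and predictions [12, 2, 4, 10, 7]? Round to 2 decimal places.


Absolute errors: [1, 0, 1, 3, 0]
Sum of absolute errors = 5
MAE = 5 / 5 = 1.00

1.00


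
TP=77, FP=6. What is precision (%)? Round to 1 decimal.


Precision = TP / (TP + FP) * 100
= 77 / (77 + 6)
= 77 / 83
= 0.9277
= 92.8%

92.8


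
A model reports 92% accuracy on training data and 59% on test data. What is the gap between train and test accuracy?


Gap = train_accuracy - test_accuracy
= 92 - 59
= 33%
This large gap strongly indicates overfitting.

33


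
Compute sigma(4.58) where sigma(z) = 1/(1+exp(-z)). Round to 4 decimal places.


sigmoid(z) = 1 / (1 + exp(-z))
exp(-(4.58)) = exp(-4.58) = 0.0103
1 + 0.0103 = 1.0103
1 / 1.0103 = 0.9898

0.9898


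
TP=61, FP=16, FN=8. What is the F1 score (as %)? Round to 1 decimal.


Precision = TP / (TP + FP) = 61 / 77 = 0.7922
Recall = TP / (TP + FN) = 61 / 69 = 0.8841
F1 = 2 * P * R / (P + R)
= 2 * 0.7922 * 0.8841 / (0.7922 + 0.8841)
= 1.4007 / 1.6763
= 0.8356
As percentage: 83.6%

83.6


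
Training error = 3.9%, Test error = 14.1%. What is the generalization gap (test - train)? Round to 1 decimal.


Generalization gap = test_error - train_error
= 14.1 - 3.9
= 10.2%
A large gap suggests overfitting.

10.2


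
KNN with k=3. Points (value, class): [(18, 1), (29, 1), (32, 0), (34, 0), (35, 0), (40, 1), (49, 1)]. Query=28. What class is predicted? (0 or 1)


Distances from query 28:
Point 29 (class 1): distance = 1
Point 32 (class 0): distance = 4
Point 34 (class 0): distance = 6
K=3 nearest neighbors: classes = [1, 0, 0]
Votes for class 1: 1 / 3
Majority vote => class 0

0


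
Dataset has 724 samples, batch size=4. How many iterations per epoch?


Iterations per epoch = dataset_size / batch_size
= 724 / 4
= 181

181


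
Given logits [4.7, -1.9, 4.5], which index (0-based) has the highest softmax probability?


Softmax is a monotonic transformation, so it preserves the argmax.
We need to find the index of the maximum logit.
Index 0: 4.7
Index 1: -1.9
Index 2: 4.5
Maximum logit = 4.7 at index 0

0


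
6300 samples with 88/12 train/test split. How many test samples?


Train samples = 6300 * 88% = 5544
Test samples = 6300 - 5544
= 756

756


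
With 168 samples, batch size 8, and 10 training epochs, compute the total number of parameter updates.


Iterations per epoch = 168 / 8 = 21
Total updates = iterations_per_epoch * epochs
= 21 * 10
= 210

210


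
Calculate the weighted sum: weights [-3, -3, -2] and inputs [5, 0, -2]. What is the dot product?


Element-wise products:
-3 * 5 = -15
-3 * 0 = 0
-2 * -2 = 4
Sum = -15 + 0 + 4
= -11

-11


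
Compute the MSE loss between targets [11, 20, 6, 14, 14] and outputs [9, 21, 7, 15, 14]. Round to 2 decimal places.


Differences: [2, -1, -1, -1, 0]
Squared errors: [4, 1, 1, 1, 0]
Sum of squared errors = 7
MSE = 7 / 5 = 1.40

1.40


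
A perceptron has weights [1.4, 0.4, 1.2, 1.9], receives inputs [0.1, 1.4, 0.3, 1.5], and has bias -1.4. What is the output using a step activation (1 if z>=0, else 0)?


z = w . x + b
= 1.4*0.1 + 0.4*1.4 + 1.2*0.3 + 1.9*1.5 + -1.4
= 0.14 + 0.56 + 0.36 + 2.85 + -1.4
= 3.91 + -1.4
= 2.51
Since z = 2.51 >= 0, output = 1

1


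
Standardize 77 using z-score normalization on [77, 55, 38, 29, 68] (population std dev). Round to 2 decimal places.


Mean = (77 + 55 + 38 + 29 + 68) / 5 = 53.4
Variance = sum((x_i - mean)^2) / n = 321.04
Std = sqrt(321.04) = 17.9176
Z = (x - mean) / std
= (77 - 53.4) / 17.9176
= 23.6 / 17.9176
= 1.32

1.32


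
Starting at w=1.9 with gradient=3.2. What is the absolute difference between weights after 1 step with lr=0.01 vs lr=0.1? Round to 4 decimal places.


With lr=0.01: w_new = 1.9 - 0.01 * 3.2 = 1.868
With lr=0.1: w_new = 1.9 - 0.1 * 3.2 = 1.58
Absolute difference = |1.868 - 1.58|
= 0.2880

0.2880


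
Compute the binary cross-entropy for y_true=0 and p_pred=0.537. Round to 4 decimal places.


For y=0: Loss = -log(1-p)
= -log(1 - 0.537)
= -log(0.463)
= -(-0.77)
= 0.7700

0.7700


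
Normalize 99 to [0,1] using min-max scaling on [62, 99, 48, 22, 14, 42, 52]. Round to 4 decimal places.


Min = 14, Max = 99
Range = 99 - 14 = 85
Scaled = (x - min) / (max - min)
= (99 - 14) / 85
= 85 / 85
= 1.0000

1.0000


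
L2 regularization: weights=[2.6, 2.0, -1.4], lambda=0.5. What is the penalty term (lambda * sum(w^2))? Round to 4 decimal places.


Squaring each weight:
2.6^2 = 6.76
2.0^2 = 4.0
(-1.4)^2 = 1.96
Sum of squares = 12.72
Penalty = 0.5 * 12.72 = 6.3600

6.3600


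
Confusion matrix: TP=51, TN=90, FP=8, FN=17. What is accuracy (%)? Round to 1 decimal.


Accuracy = (TP + TN) / (TP + TN + FP + FN) * 100
= (51 + 90) / (51 + 90 + 8 + 17)
= 141 / 166
= 0.8494
= 84.9%

84.9


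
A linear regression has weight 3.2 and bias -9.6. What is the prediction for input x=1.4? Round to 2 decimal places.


y = 3.2 * 1.4 + (-9.6)
= 4.48 + (-9.6)
= -5.12

-5.12


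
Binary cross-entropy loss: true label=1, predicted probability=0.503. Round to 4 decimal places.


For y=1: Loss = -log(p)
= -log(0.503)
= -(-0.6872)
= 0.6872

0.6872


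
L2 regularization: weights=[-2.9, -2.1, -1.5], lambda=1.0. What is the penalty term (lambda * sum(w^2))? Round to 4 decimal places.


Squaring each weight:
(-2.9)^2 = 8.41
(-2.1)^2 = 4.41
(-1.5)^2 = 2.25
Sum of squares = 15.07
Penalty = 1.0 * 15.07 = 15.0700

15.0700


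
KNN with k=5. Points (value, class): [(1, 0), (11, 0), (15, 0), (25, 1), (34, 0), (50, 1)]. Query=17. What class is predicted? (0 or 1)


Distances from query 17:
Point 15 (class 0): distance = 2
Point 11 (class 0): distance = 6
Point 25 (class 1): distance = 8
Point 1 (class 0): distance = 16
Point 34 (class 0): distance = 17
K=5 nearest neighbors: classes = [0, 0, 1, 0, 0]
Votes for class 1: 1 / 5
Majority vote => class 0

0


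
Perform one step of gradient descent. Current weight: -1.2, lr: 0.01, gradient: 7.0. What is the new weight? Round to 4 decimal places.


w_new = w_old - lr * gradient
= -1.2 - 0.01 * 7.0
= -1.2 - (0.07)
= -1.2700

-1.2700


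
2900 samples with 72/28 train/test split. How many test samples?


Train samples = 2900 * 72% = 2088
Test samples = 2900 - 2088
= 812

812


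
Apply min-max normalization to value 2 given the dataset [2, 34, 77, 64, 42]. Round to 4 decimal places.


Min = 2, Max = 77
Range = 77 - 2 = 75
Scaled = (x - min) / (max - min)
= (2 - 2) / 75
= 0 / 75
= 0.0000

0.0000


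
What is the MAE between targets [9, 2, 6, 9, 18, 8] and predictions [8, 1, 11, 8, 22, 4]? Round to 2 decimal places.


Absolute errors: [1, 1, 5, 1, 4, 4]
Sum of absolute errors = 16
MAE = 16 / 6 = 2.67

2.67


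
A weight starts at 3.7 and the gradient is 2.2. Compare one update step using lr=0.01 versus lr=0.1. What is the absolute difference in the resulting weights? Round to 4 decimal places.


With lr=0.01: w_new = 3.7 - 0.01 * 2.2 = 3.678
With lr=0.1: w_new = 3.7 - 0.1 * 2.2 = 3.48
Absolute difference = |3.678 - 3.48|
= 0.1980

0.1980


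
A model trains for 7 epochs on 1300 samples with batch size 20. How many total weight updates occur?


Iterations per epoch = 1300 / 20 = 65
Total updates = iterations_per_epoch * epochs
= 65 * 7
= 455

455


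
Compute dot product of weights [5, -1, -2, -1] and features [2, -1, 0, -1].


Element-wise products:
5 * 2 = 10
-1 * -1 = 1
-2 * 0 = 0
-1 * -1 = 1
Sum = 10 + 1 + 0 + 1
= 12

12


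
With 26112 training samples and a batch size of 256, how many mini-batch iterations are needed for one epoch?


Iterations per epoch = dataset_size / batch_size
= 26112 / 256
= 102

102
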